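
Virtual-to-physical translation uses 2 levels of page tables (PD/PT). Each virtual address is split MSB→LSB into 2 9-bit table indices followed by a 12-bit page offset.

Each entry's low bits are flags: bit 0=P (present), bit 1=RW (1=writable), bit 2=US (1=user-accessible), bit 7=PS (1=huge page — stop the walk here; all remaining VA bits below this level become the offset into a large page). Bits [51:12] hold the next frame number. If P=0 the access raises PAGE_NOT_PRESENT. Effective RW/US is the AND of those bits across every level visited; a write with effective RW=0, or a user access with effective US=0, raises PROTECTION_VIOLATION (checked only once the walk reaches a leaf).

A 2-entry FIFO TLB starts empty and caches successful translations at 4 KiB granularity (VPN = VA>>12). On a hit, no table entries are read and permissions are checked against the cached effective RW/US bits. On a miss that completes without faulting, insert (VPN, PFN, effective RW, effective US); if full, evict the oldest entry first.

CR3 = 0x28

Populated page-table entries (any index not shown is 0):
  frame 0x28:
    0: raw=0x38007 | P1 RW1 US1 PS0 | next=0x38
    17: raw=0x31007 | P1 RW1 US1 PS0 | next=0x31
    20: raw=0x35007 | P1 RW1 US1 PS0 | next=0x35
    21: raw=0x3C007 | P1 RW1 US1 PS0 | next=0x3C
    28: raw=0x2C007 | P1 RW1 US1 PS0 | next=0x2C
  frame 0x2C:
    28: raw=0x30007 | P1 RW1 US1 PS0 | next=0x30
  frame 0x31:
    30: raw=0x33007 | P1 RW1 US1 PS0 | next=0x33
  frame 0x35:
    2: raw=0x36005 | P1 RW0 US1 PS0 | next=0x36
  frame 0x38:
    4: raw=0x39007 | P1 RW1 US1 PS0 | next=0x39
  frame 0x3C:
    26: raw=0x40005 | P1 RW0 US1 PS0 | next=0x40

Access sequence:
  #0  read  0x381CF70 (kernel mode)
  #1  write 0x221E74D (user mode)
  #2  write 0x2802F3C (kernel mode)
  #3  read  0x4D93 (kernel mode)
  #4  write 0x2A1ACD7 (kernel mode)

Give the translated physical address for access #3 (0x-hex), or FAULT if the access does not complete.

Walk each access:
#0 VA=0x381CF70 (r,kernel):
  L0: frame=0x28 idx=28 entry=0x2C007 [P=1 RW=1 US=1 PS=0]
  L1: frame=0x2C idx=28 entry=0x30007 [P=1 RW=1 US=1 PS=0]
  → PA=0x30F70  (2 entries read)
#1 VA=0x221E74D (w,user):
  L0: frame=0x28 idx=17 entry=0x31007 [P=1 RW=1 US=1 PS=0]
  L1: frame=0x31 idx=30 entry=0x33007 [P=1 RW=1 US=1 PS=0]
  → PA=0x3374D  (2 entries read)
#2 VA=0x2802F3C (w,kernel):
  L0: frame=0x28 idx=20 entry=0x35007 [P=1 RW=1 US=1 PS=0]
  L1: frame=0x35 idx=2 entry=0x36005 [P=1 RW=0 US=1 PS=0]
  ⇒ fault: PROTECTION_VIOLATION  — 2 lookups
#3 VA=0x4D93 (r,kernel):
  L0: frame=0x28 idx=0 entry=0x38007 [P=1 RW=1 US=1 PS=0]
  L1: frame=0x38 idx=4 entry=0x39007 [P=1 RW=1 US=1 PS=0]
  → PA=0x39D93  (2 entries read)
#4 VA=0x2A1ACD7 (w,kernel):
  L0: frame=0x28 idx=21 entry=0x3C007 [P=1 RW=1 US=1 PS=0]
  L1: frame=0x3C idx=26 entry=0x40005 [P=1 RW=0 US=1 PS=0]
  ⇒ fault: PROTECTION_VIOLATION  — 2 lookups

Access #3 PA: 0x39D93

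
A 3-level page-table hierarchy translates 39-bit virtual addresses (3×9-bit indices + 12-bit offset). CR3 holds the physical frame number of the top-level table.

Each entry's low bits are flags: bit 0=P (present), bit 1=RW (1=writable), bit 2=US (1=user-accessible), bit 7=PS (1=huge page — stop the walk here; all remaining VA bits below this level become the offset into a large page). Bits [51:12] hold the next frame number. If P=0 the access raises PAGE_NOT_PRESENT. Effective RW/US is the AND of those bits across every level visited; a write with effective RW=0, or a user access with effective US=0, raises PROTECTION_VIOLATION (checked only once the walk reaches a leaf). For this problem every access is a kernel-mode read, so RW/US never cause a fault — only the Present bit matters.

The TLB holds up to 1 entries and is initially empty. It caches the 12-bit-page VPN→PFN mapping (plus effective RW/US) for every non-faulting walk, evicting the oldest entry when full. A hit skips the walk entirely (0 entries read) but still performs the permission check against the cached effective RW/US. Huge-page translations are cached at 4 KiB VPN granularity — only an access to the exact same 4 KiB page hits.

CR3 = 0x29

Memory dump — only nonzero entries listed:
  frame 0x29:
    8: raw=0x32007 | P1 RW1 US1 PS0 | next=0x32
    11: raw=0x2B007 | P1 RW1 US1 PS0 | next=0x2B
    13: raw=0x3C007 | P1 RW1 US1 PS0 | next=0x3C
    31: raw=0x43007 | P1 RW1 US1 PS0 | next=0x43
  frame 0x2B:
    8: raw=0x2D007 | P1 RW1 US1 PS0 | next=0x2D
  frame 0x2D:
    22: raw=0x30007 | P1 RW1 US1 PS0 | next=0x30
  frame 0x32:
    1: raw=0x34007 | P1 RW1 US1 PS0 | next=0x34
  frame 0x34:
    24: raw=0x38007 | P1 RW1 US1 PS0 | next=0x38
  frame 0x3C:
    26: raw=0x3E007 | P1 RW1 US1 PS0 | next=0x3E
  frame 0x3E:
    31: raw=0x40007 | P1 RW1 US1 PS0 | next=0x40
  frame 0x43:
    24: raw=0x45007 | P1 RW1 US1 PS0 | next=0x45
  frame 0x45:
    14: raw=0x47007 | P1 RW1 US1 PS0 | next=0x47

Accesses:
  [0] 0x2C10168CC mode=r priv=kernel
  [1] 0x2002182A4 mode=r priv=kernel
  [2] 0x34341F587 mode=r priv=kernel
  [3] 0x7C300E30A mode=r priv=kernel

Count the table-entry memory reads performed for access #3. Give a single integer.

Trace:
#0 VA=0x2C10168CC (r,kernel):
  L0 @0x29[11] → 0x2B007  P=1,RW=1,US=1,PS=0
  L1 @0x2B[8] → 0x2D007  P=1,RW=1,US=1,PS=0
  L2 @0x2D[22] → 0x30007  P=1,RW=1,US=1,PS=0
  ⇒ phys 0x308CC  [3 reads]
#1 VA=0x2002182A4 (r,kernel):
  L0 @0x29[8] → 0x32007  P=1,RW=1,US=1,PS=0
  L1 @0x32[1] → 0x34007  P=1,RW=1,US=1,PS=0
  L2 @0x34[24] → 0x38007  P=1,RW=1,US=1,PS=0
  ⇒ phys 0x382A4  [3 reads]
#2 VA=0x34341F587 (r,kernel):
  L0 @0x29[13] → 0x3C007  P=1,RW=1,US=1,PS=0
  L1 @0x3C[26] → 0x3E007  P=1,RW=1,US=1,PS=0
  L2 @0x3E[31] → 0x40007  P=1,RW=1,US=1,PS=0
  ⇒ phys 0x40587  [3 reads]
#3 VA=0x7C300E30A (r,kernel):
  L0 @0x29[31] → 0x43007  P=1,RW=1,US=1,PS=0
  L1 @0x43[24] → 0x45007  P=1,RW=1,US=1,PS=0
  L2 @0x45[14] → 0x47007  P=1,RW=1,US=1,PS=0
  ⇒ phys 0x4730A  [3 reads]

Entries read for #3: 3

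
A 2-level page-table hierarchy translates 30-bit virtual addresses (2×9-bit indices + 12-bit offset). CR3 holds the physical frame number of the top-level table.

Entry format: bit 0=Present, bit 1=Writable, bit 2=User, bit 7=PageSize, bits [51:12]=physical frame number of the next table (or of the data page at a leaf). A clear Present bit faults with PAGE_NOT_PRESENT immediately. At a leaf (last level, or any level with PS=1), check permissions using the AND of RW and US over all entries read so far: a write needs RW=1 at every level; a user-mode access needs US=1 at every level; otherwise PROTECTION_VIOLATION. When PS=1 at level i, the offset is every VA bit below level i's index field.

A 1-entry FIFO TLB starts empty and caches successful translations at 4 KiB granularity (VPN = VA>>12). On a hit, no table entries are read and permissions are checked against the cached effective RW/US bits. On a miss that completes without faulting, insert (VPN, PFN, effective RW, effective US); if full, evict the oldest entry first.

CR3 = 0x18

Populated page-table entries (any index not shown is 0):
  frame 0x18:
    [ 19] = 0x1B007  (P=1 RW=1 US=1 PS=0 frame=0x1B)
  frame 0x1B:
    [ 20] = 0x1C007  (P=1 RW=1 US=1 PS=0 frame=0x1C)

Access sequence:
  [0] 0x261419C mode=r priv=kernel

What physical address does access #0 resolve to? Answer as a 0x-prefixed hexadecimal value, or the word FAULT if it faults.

Walk each access:
#0 VA=0x261419C (r,kernel):
  L0: frame=0x18 idx=19 entry=0x1B007 [P=1 RW=1 US=1 PS=0]
  L1: frame=0x1B idx=20 entry=0x1C007 [P=1 RW=1 US=1 PS=0]
  → PA=0x1C19C  (2 entries read)

Access #0 PA: 0x1C19C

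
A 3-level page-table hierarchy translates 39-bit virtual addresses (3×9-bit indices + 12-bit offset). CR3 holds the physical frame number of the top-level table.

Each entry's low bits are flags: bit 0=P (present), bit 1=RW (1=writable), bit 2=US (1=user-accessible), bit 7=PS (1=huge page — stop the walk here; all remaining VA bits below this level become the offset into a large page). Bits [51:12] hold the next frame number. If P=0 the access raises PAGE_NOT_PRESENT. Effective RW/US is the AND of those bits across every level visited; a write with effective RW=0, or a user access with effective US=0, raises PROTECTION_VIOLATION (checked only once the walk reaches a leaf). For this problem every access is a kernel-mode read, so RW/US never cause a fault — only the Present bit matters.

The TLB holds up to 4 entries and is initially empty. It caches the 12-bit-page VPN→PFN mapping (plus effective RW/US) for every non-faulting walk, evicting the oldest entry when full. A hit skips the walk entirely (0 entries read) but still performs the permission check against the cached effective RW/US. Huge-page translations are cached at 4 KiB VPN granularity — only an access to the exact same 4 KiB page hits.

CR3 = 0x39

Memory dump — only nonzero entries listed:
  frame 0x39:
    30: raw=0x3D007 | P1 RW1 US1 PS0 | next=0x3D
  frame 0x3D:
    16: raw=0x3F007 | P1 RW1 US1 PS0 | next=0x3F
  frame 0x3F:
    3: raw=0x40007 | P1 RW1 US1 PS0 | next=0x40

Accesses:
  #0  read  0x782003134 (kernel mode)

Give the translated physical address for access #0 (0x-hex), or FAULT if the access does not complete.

Walk each access:
#0 VA=0x782003134 (r,kernel):
  L0 @0x39[30] → 0x3D007  P=1,RW=1,US=1,PS=0
  L1 @0x3D[16] → 0x3F007  P=1,RW=1,US=1,PS=0
  L2 @0x3F[3] → 0x40007  P=1,RW=1,US=1,PS=0
  → PA=0x40134  (3 entries read)

Access #0 PA: 0x40134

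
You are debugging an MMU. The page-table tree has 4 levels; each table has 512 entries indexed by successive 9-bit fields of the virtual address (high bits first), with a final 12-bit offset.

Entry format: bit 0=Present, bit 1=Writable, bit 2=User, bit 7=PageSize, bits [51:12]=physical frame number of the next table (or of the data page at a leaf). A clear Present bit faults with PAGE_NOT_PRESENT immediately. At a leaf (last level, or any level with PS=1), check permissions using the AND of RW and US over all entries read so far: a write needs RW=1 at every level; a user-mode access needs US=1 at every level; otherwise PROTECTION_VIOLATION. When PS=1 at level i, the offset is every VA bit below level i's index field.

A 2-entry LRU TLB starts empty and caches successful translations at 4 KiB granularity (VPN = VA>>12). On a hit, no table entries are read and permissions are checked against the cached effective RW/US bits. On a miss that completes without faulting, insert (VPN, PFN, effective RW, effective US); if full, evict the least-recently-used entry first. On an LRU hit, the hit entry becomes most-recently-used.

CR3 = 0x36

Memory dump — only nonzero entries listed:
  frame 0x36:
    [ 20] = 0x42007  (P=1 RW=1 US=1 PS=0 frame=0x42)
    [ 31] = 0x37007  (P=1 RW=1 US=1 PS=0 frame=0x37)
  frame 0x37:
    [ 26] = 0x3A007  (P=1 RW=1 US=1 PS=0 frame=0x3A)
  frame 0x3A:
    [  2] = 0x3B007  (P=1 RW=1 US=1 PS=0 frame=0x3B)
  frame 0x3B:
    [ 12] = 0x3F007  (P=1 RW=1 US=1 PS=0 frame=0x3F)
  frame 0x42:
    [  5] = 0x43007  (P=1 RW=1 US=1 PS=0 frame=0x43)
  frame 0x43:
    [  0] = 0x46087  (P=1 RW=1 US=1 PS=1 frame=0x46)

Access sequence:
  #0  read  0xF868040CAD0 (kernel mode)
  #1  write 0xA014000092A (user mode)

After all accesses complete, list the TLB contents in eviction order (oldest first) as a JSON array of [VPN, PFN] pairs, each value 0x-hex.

Trace:
#0 VA=0xF868040CAD0 (r,kernel):
  L0 @0x36[31] → 0x37007  P=1,RW=1,US=1,PS=0
  L1 @0x37[26] → 0x3A007  P=1,RW=1,US=1,PS=0
  L2 @0x3A[2] → 0x3B007  P=1,RW=1,US=1,PS=0
  L3 @0x3B[12] → 0x3F007  P=1,RW=1,US=1,PS=0
  ✓ 0x3FAD0  — 4 lookups
#1 VA=0xA014000092A (w,user):
  L0 @0x36[20] → 0x42007  P=1,RW=1,US=1,PS=0
  L1 @0x42[5] → 0x43007  P=1,RW=1,US=1,PS=0
  L2 @0x43[0] → 0x46087  P=1,RW=1,US=1,PS=1
  ✓ 0x4692A (huge @L2)  — 3 lookups

TLB: [["0xF868040C", "0x3F"], ["0xA0140000", "0x46"]]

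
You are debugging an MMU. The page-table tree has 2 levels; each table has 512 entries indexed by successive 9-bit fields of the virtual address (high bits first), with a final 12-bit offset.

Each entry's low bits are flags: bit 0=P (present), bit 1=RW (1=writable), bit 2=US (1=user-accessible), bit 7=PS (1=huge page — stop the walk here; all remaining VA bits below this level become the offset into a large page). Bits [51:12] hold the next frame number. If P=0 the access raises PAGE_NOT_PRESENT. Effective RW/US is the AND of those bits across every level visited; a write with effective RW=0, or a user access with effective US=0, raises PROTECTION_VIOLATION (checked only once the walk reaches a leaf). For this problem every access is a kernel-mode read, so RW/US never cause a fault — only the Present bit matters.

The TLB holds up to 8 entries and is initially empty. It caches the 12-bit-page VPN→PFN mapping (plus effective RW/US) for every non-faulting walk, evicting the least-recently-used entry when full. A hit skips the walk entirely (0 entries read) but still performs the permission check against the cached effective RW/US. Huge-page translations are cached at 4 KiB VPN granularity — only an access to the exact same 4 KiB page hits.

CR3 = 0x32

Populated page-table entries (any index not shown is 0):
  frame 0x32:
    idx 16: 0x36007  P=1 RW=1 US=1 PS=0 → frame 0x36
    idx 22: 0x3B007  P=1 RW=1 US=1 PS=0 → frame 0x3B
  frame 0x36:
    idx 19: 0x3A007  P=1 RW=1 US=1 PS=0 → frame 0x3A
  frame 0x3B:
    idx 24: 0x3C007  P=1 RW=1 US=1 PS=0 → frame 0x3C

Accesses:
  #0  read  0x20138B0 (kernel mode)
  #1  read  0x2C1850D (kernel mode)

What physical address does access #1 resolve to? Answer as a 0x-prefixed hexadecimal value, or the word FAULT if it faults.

Trace:
#0 VA=0x20138B0 (r,kernel):
  lvl0: tbl 0x32, slot 16 ⇒ 0x36007 (P1/RW1/US1/PS0)
  lvl1: tbl 0x36, slot 19 ⇒ 0x3A007 (P1/RW1/US1/PS0)
  ✓ 0x3A8B0  — 2 lookups
#1 VA=0x2C1850D (r,kernel):
  lvl0: tbl 0x32, slot 22 ⇒ 0x3B007 (P1/RW1/US1/PS0)
  lvl1: tbl 0x3B, slot 24 ⇒ 0x3C007 (P1/RW1/US1/PS0)
  ✓ 0x3C50D  — 2 lookups

Access #1 PA: 0x3C50D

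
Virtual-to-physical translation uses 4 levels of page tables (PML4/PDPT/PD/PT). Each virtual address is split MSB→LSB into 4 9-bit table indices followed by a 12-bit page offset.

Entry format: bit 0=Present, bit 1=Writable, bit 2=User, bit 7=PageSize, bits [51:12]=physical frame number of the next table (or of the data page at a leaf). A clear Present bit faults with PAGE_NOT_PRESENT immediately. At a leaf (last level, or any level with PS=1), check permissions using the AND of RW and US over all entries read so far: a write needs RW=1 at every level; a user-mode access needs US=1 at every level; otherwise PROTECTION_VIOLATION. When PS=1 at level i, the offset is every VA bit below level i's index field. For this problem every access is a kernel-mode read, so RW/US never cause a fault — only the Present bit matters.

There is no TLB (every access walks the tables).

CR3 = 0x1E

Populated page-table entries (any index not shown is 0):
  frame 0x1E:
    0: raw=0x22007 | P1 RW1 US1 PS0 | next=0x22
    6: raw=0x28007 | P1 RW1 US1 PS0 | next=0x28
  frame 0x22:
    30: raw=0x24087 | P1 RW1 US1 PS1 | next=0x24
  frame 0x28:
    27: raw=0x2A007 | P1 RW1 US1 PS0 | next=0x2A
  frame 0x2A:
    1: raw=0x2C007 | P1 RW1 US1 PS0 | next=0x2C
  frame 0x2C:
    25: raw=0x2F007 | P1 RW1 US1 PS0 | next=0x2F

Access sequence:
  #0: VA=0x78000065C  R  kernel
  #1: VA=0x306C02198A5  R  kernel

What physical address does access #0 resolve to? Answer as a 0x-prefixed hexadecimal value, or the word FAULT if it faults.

Walk each access:
#0 VA=0x78000065C (r,kernel):
  [0] read 0x1E idx=0: raw=0x22007 flags P=1 W=1 U=1 S=0
  [1] read 0x22 idx=30: raw=0x24087 flags P=1 W=1 U=1 S=1
  ⇒ phys 0x2465C (huge @L1)  [2 reads]
#1 VA=0x306C02198A5 (r,kernel):
  [0] read 0x1E idx=6: raw=0x28007 flags P=1 W=1 U=1 S=0
  [1] read 0x28 idx=27: raw=0x2A007 flags P=1 W=1 U=1 S=0
  [2] read 0x2A idx=1: raw=0x2C007 flags P=1 W=1 U=1 S=0
  [3] read 0x2C idx=25: raw=0x2F007 flags P=1 W=1 U=1 S=0
  ⇒ phys 0x2F8A5  [4 reads]

Access #0 PA: 0x2465C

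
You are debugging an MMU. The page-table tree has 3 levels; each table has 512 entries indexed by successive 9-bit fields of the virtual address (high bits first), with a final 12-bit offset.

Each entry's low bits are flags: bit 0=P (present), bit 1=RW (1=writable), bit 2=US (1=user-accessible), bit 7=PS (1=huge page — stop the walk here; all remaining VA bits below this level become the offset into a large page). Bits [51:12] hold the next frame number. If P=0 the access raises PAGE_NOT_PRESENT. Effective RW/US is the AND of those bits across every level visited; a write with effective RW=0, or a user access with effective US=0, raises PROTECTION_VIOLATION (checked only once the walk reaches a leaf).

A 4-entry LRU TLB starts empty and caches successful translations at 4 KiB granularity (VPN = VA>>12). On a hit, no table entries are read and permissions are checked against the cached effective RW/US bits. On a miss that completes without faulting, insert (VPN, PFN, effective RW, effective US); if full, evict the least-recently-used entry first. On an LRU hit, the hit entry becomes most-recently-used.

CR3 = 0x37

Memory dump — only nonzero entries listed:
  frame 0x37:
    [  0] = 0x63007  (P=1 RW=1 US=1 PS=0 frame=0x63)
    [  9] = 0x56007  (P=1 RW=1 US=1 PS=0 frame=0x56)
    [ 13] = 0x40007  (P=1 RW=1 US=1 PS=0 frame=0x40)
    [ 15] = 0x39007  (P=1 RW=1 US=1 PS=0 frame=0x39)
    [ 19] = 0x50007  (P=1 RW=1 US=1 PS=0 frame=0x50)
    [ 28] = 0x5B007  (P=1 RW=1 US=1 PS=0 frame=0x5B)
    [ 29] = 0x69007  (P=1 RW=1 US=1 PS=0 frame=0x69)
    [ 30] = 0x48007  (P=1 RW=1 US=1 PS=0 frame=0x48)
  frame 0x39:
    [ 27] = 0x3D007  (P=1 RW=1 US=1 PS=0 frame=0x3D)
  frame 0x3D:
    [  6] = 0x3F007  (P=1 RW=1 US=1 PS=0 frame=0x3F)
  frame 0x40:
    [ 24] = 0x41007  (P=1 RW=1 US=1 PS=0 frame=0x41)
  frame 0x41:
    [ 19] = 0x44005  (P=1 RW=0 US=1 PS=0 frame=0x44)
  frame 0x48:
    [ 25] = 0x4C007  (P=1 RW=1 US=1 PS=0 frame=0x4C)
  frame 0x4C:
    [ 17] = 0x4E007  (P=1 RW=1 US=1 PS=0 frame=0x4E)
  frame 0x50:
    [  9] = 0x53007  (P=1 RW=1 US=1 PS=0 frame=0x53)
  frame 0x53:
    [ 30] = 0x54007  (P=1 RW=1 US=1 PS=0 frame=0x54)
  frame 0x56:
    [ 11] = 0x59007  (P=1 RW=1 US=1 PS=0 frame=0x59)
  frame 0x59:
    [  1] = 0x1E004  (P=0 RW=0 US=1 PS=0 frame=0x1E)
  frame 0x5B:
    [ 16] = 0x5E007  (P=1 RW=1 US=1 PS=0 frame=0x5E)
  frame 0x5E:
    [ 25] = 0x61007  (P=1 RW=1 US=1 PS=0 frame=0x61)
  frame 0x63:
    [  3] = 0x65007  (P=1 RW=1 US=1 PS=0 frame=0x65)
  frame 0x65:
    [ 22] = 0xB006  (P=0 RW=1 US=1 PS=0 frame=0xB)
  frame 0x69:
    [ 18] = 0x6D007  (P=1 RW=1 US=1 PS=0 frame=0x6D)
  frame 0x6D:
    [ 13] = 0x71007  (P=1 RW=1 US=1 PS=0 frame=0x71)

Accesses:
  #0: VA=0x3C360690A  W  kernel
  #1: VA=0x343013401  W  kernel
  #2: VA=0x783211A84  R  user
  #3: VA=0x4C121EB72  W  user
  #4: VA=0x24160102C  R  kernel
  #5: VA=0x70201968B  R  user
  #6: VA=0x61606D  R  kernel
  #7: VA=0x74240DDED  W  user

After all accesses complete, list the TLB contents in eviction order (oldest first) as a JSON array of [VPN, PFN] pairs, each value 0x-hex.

Walk each access:
#0 VA=0x3C360690A (w,kernel):
  lvl0: tbl 0x37, slot 15 ⇒ 0x39007 (P1/RW1/US1/PS0)
  lvl1: tbl 0x39, slot 27 ⇒ 0x3D007 (P1/RW1/US1/PS0)
  lvl2: tbl 0x3D, slot 6 ⇒ 0x3F007 (P1/RW1/US1/PS0)
  ⇒ phys 0x3F90A  [3 reads]
#1 VA=0x343013401 (w,kernel):
  lvl0: tbl 0x37, slot 13 ⇒ 0x40007 (P1/RW1/US1/PS0)
  lvl1: tbl 0x40, slot 24 ⇒ 0x41007 (P1/RW1/US1/PS0)
  lvl2: tbl 0x41, slot 19 ⇒ 0x44005 (P1/RW0/US1/PS0)
  → PROTECTION_VIOLATION  (3 entries read)
#2 VA=0x783211A84 (r,user):
  lvl0: tbl 0x37, slot 30 ⇒ 0x48007 (P1/RW1/US1/PS0)
  lvl1: tbl 0x48, slot 25 ⇒ 0x4C007 (P1/RW1/US1/PS0)
  lvl2: tbl 0x4C, slot 17 ⇒ 0x4E007 (P1/RW1/US1/PS0)
  ⇒ phys 0x4EA84  [3 reads]
#3 VA=0x4C121EB72 (w,user):
  lvl0: tbl 0x37, slot 19 ⇒ 0x50007 (P1/RW1/US1/PS0)
  lvl1: tbl 0x50, slot 9 ⇒ 0x53007 (P1/RW1/US1/PS0)
  lvl2: tbl 0x53, slot 30 ⇒ 0x54007 (P1/RW1/US1/PS0)
  ⇒ phys 0x54B72  [3 reads]
#4 VA=0x24160102C (r,kernel):
  lvl0: tbl 0x37, slot 9 ⇒ 0x56007 (P1/RW1/US1/PS0)
  lvl1: tbl 0x56, slot 11 ⇒ 0x59007 (P1/RW1/US1/PS0)
  lvl2: tbl 0x59, slot 1 ⇒ 0x1E004 (P0/RW0/US1/PS0)
  → PAGE_NOT_PRESENT  (3 entries read)
#5 VA=0x70201968B (r,user):
  lvl0: tbl 0x37, slot 28 ⇒ 0x5B007 (P1/RW1/US1/PS0)
  lvl1: tbl 0x5B, slot 16 ⇒ 0x5E007 (P1/RW1/US1/PS0)
  lvl2: tbl 0x5E, slot 25 ⇒ 0x61007 (P1/RW1/US1/PS0)
  ⇒ phys 0x6168B  [3 reads]
#6 VA=0x61606D (r,kernel):
  lvl0: tbl 0x37, slot 0 ⇒ 0x63007 (P1/RW1/US1/PS0)
  lvl1: tbl 0x63, slot 3 ⇒ 0x65007 (P1/RW1/US1/PS0)
  lvl2: tbl 0x65, slot 22 ⇒ 0xB006 (P0/RW1/US1/PS0)
  → PAGE_NOT_PRESENT  (3 entries read)
#7 VA=0x74240DDED (w,user):
  lvl0: tbl 0x37, slot 29 ⇒ 0x69007 (P1/RW1/US1/PS0)
  lvl1: tbl 0x69, slot 18 ⇒ 0x6D007 (P1/RW1/US1/PS0)
  lvl2: tbl 0x6D, slot 13 ⇒ 0x71007 (P1/RW1/US1/PS0)
  ⇒ phys 0x71DED  [3 reads]

TLB: [["0x783211", "0x4E"], ["0x4C121E", "0x54"], ["0x702019", "0x61"], ["0x74240D", "0x71"]]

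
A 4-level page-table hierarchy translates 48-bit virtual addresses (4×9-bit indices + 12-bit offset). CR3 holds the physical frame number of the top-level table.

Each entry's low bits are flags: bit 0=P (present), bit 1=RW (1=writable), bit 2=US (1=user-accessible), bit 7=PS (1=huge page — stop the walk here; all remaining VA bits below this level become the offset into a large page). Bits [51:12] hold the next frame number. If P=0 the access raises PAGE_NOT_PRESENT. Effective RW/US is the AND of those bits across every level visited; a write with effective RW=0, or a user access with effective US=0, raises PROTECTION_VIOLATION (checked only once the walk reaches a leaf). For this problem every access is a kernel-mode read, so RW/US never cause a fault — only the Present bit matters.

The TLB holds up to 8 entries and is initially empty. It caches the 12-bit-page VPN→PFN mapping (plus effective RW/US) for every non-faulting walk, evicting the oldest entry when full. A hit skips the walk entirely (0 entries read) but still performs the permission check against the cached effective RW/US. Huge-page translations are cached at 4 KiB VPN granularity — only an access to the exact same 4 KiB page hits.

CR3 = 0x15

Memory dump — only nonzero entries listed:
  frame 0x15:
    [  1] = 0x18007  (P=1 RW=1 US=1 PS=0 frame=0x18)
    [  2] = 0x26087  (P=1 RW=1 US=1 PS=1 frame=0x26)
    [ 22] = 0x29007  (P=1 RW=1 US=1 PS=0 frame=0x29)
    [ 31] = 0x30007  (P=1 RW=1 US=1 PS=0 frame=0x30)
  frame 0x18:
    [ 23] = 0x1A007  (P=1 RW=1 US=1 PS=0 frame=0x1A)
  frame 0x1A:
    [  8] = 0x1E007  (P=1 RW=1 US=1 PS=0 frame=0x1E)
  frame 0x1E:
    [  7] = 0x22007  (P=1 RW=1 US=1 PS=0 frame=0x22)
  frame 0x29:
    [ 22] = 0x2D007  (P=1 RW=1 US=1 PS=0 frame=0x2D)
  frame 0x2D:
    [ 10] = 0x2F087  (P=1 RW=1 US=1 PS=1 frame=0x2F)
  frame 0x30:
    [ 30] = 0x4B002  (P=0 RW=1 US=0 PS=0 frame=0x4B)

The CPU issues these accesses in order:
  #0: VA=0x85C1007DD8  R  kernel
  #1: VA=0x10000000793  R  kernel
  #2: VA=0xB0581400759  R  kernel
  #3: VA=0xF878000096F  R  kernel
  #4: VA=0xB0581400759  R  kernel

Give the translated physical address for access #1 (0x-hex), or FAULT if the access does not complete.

Per-access translation:
#0 VA=0x85C1007DD8 (r,kernel):
  L0: frame=0x15 idx=1 entry=0x18007 [P=1 RW=1 US=1 PS=0]
  L1: frame=0x18 idx=23 entry=0x1A007 [P=1 RW=1 US=1 PS=0]
  L2: frame=0x1A idx=8 entry=0x1E007 [P=1 RW=1 US=1 PS=0]
  L3: frame=0x1E idx=7 entry=0x22007 [P=1 RW=1 US=1 PS=0]
  → PA=0x22DD8  (4 entries read)
#1 VA=0x10000000793 (r,kernel):
  L0: frame=0x15 idx=2 entry=0x26087 [P=1 RW=1 US=1 PS=1]
  → PA=0x26793 (huge @L0)  (1 entries read)
#2 VA=0xB0581400759 (r,kernel):
  L0: frame=0x15 idx=22 entry=0x29007 [P=1 RW=1 US=1 PS=0]
  L1: frame=0x29 idx=22 entry=0x2D007 [P=1 RW=1 US=1 PS=0]
  L2: frame=0x2D idx=10 entry=0x2F087 [P=1 RW=1 US=1 PS=1]
  → PA=0x2F759 (huge @L2)  (3 entries read)
#3 VA=0xF878000096F (r,kernel):
  L0: frame=0x15 idx=31 entry=0x30007 [P=1 RW=1 US=1 PS=0]
  L1: frame=0x30 idx=30 entry=0x4B002 [P=0 RW=1 US=0 PS=0]
  ⇒ fault: PAGE_NOT_PRESENT  — 2 lookups
#4 VA=0xB0581400759 (r,kernel):
  TLB hit vpn=0xB0581400 → PA=0x2F759

Access #1 PA: 0x26793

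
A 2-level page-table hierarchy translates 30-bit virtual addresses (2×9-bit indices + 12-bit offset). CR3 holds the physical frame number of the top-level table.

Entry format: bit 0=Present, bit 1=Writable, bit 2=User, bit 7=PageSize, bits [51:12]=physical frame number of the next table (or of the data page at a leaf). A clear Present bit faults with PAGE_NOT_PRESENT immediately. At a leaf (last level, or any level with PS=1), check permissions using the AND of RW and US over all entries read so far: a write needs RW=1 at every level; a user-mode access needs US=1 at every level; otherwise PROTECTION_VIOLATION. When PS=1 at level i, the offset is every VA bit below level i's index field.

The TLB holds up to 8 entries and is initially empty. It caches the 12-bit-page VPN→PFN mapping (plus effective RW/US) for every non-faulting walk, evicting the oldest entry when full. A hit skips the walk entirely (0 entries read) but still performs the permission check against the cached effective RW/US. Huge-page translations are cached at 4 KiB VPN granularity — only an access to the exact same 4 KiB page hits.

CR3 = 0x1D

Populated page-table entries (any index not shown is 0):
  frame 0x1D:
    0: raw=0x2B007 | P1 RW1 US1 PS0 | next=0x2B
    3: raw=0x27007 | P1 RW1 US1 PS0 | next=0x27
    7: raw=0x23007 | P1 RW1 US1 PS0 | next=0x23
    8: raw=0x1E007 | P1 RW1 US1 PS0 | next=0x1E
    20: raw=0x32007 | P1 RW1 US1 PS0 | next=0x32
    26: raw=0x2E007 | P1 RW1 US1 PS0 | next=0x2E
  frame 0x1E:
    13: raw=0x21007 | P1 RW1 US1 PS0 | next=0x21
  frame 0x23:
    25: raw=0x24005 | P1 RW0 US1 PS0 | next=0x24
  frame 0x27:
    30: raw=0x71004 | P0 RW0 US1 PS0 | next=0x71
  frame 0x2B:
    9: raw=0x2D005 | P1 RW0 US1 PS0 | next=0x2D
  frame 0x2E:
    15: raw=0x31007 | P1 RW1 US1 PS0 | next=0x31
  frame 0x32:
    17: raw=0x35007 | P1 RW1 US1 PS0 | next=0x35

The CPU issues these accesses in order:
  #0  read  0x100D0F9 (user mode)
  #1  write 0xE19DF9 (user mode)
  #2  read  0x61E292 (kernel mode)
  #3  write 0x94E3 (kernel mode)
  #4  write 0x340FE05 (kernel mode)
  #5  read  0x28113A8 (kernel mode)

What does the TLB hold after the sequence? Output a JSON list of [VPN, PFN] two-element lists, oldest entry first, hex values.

Per-access translation:
#0 VA=0x100D0F9 (r,user):
  lvl0: tbl 0x1D, slot 8 ⇒ 0x1E007 (P1/RW1/US1/PS0)
  lvl1: tbl 0x1E, slot 13 ⇒ 0x21007 (P1/RW1/US1/PS0)
  ⇒ phys 0x210F9  [2 reads]
#1 VA=0xE19DF9 (w,user):
  lvl0: tbl 0x1D, slot 7 ⇒ 0x23007 (P1/RW1/US1/PS0)
  lvl1: tbl 0x23, slot 25 ⇒ 0x24005 (P1/RW0/US1/PS0)
  → PROTECTION_VIOLATION  (2 entries read)
#2 VA=0x61E292 (r,kernel):
  lvl0: tbl 0x1D, slot 3 ⇒ 0x27007 (P1/RW1/US1/PS0)
  lvl1: tbl 0x27, slot 30 ⇒ 0x71004 (P0/RW0/US1/PS0)
  → PAGE_NOT_PRESENT  (2 entries read)
#3 VA=0x94E3 (w,kernel):
  lvl0: tbl 0x1D, slot 0 ⇒ 0x2B007 (P1/RW1/US1/PS0)
  lvl1: tbl 0x2B, slot 9 ⇒ 0x2D005 (P1/RW0/US1/PS0)
  → PROTECTION_VIOLATION  (2 entries read)
#4 VA=0x340FE05 (w,kernel):
  lvl0: tbl 0x1D, slot 26 ⇒ 0x2E007 (P1/RW1/US1/PS0)
  lvl1: tbl 0x2E, slot 15 ⇒ 0x31007 (P1/RW1/US1/PS0)
  ⇒ phys 0x31E05  [2 reads]
#5 VA=0x28113A8 (r,kernel):
  lvl0: tbl 0x1D, slot 20 ⇒ 0x32007 (P1/RW1/US1/PS0)
  lvl1: tbl 0x32, slot 17 ⇒ 0x35007 (P1/RW1/US1/PS0)
  ⇒ phys 0x353A8  [2 reads]

TLB: [["0x100D", "0x21"], ["0x340F", "0x31"], ["0x2811", "0x35"]]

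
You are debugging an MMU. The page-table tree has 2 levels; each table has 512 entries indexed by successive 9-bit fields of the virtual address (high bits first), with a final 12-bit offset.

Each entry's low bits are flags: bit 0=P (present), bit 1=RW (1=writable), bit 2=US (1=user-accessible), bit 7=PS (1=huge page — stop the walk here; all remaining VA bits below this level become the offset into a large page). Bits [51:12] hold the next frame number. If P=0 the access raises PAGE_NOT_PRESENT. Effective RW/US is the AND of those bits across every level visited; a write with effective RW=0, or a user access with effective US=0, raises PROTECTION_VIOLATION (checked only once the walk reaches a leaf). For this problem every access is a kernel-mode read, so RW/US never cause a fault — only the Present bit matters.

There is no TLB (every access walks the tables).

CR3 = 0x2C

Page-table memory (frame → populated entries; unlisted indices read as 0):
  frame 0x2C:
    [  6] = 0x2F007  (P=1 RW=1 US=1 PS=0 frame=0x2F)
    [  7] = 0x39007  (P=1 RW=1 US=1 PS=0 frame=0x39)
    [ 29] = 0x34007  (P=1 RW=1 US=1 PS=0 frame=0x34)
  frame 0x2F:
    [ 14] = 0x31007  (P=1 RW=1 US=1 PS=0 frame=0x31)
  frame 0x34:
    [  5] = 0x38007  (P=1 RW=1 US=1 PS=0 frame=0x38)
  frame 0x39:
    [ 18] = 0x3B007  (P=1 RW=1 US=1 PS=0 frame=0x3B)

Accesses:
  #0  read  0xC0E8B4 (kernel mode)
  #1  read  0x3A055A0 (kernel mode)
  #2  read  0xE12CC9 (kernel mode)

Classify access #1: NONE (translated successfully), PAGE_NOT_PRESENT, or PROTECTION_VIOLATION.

Per-access translation:
#0 VA=0xC0E8B4 (r,kernel):
  [0] read 0x2C idx=6: raw=0x2F007 flags P=1 W=1 U=1 S=0
  [1] read 0x2F idx=14: raw=0x31007 flags P=1 W=1 U=1 S=0
  → PA=0x318B4  (2 entries read)
#1 VA=0x3A055A0 (r,kernel):
  [0] read 0x2C idx=29: raw=0x34007 flags P=1 W=1 U=1 S=0
  [1] read 0x34 idx=5: raw=0x38007 flags P=1 W=1 U=1 S=0
  → PA=0x385A0  (2 entries read)
#2 VA=0xE12CC9 (r,kernel):
  [0] read 0x2C idx=7: raw=0x39007 flags P=1 W=1 U=1 S=0
  [1] read 0x39 idx=18: raw=0x3B007 flags P=1 W=1 U=1 S=0
  → PA=0x3BCC9  (2 entries read)

Access #1 fault: NONE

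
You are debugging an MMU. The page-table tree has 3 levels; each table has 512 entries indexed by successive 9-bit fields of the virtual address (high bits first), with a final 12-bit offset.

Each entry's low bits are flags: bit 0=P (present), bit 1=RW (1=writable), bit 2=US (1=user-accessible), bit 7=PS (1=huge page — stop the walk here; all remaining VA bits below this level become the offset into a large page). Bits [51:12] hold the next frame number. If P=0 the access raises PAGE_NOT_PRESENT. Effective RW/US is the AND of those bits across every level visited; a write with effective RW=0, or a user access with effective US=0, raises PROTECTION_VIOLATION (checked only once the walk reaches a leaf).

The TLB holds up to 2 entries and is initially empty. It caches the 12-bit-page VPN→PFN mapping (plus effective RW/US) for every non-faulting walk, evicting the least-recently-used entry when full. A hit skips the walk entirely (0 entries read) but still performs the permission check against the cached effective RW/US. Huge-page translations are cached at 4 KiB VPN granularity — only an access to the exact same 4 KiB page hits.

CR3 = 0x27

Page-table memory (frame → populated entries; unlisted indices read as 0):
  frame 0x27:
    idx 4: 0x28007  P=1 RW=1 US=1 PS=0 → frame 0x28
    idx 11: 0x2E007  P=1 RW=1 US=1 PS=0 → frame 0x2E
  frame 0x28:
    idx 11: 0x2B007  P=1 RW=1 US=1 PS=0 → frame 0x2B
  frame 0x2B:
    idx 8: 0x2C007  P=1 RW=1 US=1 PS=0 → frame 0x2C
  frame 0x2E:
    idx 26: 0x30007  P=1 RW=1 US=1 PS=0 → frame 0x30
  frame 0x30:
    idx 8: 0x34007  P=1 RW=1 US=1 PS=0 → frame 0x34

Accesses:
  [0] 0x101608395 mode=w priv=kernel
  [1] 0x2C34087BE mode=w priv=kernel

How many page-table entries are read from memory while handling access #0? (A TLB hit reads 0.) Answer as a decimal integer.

Walk each access:
#0 VA=0x101608395 (w,kernel):
  lvl0: tbl 0x27, slot 4 ⇒ 0x28007 (P1/RW1/US1/PS0)
  lvl1: tbl 0x28, slot 11 ⇒ 0x2B007 (P1/RW1/US1/PS0)
  lvl2: tbl 0x2B, slot 8 ⇒ 0x2C007 (P1/RW1/US1/PS0)
  ⇒ phys 0x2C395  [3 reads]
#1 VA=0x2C34087BE (w,kernel):
  lvl0: tbl 0x27, slot 11 ⇒ 0x2E007 (P1/RW1/US1/PS0)
  lvl1: tbl 0x2E, slot 26 ⇒ 0x30007 (P1/RW1/US1/PS0)
  lvl2: tbl 0x30, slot 8 ⇒ 0x34007 (P1/RW1/US1/PS0)
  ⇒ phys 0x347BE  [3 reads]

Entries read for #0: 3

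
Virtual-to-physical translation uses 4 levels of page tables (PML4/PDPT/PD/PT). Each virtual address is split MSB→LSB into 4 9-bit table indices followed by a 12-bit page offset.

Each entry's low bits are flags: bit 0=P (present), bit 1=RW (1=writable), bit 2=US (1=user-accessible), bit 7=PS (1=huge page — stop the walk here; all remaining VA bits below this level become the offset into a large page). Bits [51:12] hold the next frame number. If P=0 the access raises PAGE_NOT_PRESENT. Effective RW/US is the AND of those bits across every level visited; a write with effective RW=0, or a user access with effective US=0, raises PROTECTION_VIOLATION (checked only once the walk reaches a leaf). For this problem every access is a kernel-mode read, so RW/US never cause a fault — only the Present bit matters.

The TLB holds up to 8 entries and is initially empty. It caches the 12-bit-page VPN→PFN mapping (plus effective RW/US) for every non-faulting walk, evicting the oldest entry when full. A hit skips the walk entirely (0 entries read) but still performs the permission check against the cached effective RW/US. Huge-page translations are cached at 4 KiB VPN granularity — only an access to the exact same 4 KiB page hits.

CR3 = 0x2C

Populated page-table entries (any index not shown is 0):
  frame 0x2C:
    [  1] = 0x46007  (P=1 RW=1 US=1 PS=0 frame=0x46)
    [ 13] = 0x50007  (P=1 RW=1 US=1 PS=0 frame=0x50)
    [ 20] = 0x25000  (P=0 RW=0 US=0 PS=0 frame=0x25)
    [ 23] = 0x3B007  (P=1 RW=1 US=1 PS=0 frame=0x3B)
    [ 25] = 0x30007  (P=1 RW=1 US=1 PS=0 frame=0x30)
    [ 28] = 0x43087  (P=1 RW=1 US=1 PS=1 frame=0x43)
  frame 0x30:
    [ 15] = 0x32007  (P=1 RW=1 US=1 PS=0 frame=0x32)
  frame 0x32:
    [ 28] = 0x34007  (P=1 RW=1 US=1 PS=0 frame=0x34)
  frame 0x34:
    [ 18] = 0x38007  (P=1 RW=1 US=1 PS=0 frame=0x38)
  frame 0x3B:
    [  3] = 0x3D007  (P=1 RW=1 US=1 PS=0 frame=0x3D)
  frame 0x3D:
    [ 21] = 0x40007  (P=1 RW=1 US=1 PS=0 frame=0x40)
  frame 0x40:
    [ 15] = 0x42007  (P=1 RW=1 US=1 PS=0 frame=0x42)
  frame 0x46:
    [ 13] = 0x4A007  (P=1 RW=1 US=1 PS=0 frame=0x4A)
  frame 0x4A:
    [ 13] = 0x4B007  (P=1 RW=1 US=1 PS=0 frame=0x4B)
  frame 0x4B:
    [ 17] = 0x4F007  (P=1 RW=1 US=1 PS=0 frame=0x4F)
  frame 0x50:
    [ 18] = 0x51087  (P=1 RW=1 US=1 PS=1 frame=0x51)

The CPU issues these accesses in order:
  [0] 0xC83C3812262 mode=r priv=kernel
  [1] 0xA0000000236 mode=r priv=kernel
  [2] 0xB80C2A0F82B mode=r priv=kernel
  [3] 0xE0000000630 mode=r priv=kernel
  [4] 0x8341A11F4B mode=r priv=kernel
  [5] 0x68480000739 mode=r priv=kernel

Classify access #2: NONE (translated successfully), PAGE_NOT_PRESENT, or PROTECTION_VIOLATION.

Walk each access:
#0 VA=0xC83C3812262 (r,kernel):
  L0: frame=0x2C idx=25 entry=0x30007 [P=1 RW=1 US=1 PS=0]
  L1: frame=0x30 idx=15 entry=0x32007 [P=1 RW=1 US=1 PS=0]
  L2: frame=0x32 idx=28 entry=0x34007 [P=1 RW=1 US=1 PS=0]
  L3: frame=0x34 idx=18 entry=0x38007 [P=1 RW=1 US=1 PS=0]
  ⇒ phys 0x38262  [4 reads]
#1 VA=0xA0000000236 (r,kernel):
  L0: frame=0x2C idx=20 entry=0x25000 [P=0 RW=0 US=0 PS=0]
  ✗ PAGE_NOT_PRESENT  [1 reads]
#2 VA=0xB80C2A0F82B (r,kernel):
  L0: frame=0x2C idx=23 entry=0x3B007 [P=1 RW=1 US=1 PS=0]
  L1: frame=0x3B idx=3 entry=0x3D007 [P=1 RW=1 US=1 PS=0]
  L2: frame=0x3D idx=21 entry=0x40007 [P=1 RW=1 US=1 PS=0]
  L3: frame=0x40 idx=15 entry=0x42007 [P=1 RW=1 US=1 PS=0]
  ⇒ phys 0x4282B  [4 reads]
#3 VA=0xE0000000630 (r,kernel):
  L0: frame=0x2C idx=28 entry=0x43087 [P=1 RW=1 US=1 PS=1]
  ⇒ phys 0x43630 (huge @L0)  [1 reads]
#4 VA=0x8341A11F4B (r,kernel):
  L0: frame=0x2C idx=1 entry=0x46007 [P=1 RW=1 US=1 PS=0]
  L1: frame=0x46 idx=13 entry=0x4A007 [P=1 RW=1 US=1 PS=0]
  L2: frame=0x4A idx=13 entry=0x4B007 [P=1 RW=1 US=1 PS=0]
  L3: frame=0x4B idx=17 entry=0x4F007 [P=1 RW=1 US=1 PS=0]
  ⇒ phys 0x4FF4B  [4 reads]
#5 VA=0x68480000739 (r,kernel):
  L0: frame=0x2C idx=13 entry=0x50007 [P=1 RW=1 US=1 PS=0]
  L1: frame=0x50 idx=18 entry=0x51087 [P=1 RW=1 US=1 PS=1]
  ⇒ phys 0x51739 (huge @L1)  [2 reads]

Access #2 fault: NONE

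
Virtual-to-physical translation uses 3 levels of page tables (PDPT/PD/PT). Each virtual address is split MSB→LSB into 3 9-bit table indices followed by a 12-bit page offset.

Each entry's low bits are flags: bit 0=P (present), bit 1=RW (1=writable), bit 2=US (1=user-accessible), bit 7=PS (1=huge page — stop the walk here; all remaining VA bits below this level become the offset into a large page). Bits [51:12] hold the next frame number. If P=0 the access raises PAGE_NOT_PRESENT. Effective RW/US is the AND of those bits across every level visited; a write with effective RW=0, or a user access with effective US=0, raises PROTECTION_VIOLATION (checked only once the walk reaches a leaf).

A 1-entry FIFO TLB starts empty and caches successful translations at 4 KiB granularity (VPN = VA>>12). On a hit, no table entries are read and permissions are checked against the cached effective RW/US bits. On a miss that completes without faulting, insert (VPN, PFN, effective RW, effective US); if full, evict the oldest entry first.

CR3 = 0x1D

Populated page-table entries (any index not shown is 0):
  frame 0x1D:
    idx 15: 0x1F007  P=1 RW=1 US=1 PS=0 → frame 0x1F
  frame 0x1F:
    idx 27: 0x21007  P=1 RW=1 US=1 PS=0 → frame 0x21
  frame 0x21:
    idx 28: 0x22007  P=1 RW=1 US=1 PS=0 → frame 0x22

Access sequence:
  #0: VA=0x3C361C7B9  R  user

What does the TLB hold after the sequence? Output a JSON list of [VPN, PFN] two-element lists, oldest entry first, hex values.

Trace:
#0 VA=0x3C361C7B9 (r,user):
  lvl0: tbl 0x1D, slot 15 ⇒ 0x1F007 (P1/RW1/US1/PS0)
  lvl1: tbl 0x1F, slot 27 ⇒ 0x21007 (P1/RW1/US1/PS0)
  lvl2: tbl 0x21, slot 28 ⇒ 0x22007 (P1/RW1/US1/PS0)
  ✓ 0x227B9  — 3 lookups

TLB: [["0x3C361C", "0x22"]]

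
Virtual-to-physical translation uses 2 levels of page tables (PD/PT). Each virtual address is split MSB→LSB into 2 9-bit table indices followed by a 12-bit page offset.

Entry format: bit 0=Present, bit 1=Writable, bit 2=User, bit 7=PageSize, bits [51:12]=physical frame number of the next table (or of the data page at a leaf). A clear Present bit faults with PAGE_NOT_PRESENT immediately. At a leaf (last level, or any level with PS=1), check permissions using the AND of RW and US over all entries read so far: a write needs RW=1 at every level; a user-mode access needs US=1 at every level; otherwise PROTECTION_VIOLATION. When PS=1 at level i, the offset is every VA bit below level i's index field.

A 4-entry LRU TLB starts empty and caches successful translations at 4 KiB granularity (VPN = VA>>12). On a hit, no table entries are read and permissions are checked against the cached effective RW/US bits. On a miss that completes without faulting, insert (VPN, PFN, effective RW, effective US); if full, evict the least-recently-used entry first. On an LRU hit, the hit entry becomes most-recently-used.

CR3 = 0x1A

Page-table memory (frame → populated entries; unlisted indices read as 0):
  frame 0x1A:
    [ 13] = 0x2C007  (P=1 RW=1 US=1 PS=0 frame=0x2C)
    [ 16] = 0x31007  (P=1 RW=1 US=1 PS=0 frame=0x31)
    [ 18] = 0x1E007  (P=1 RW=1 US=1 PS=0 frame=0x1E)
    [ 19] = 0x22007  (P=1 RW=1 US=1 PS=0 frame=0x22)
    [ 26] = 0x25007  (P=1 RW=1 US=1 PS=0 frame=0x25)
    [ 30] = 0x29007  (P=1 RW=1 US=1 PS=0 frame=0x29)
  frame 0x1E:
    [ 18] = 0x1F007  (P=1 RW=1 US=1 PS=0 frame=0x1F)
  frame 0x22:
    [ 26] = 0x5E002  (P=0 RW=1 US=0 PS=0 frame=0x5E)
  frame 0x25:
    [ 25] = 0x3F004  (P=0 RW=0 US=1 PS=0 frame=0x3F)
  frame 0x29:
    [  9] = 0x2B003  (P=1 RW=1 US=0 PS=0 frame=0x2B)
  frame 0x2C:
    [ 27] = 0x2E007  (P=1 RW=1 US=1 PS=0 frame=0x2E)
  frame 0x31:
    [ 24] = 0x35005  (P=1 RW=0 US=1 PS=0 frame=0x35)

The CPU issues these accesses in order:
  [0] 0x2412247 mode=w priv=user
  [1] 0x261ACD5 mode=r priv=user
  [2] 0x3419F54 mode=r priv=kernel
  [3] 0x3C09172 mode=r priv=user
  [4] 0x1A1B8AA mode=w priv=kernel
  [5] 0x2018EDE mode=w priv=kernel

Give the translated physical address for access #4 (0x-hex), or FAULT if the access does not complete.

Per-access translation:
#0 VA=0x2412247 (w,user):
  L0 @0x1A[18] → 0x1E007  P=1,RW=1,US=1,PS=0
  L1 @0x1E[18] → 0x1F007  P=1,RW=1,US=1,PS=0
  ⇒ phys 0x1F247  [2 reads]
#1 VA=0x261ACD5 (r,user):
  L0 @0x1A[19] → 0x22007  P=1,RW=1,US=1,PS=0
  L1 @0x22[26] → 0x5E002  P=0,RW=1,US=0,PS=0
  ⇒ fault: PAGE_NOT_PRESENT  — 2 lookups
#2 VA=0x3419F54 (r,kernel):
  L0 @0x1A[26] → 0x25007  P=1,RW=1,US=1,PS=0
  L1 @0x25[25] → 0x3F004  P=0,RW=0,US=1,PS=0
  ⇒ fault: PAGE_NOT_PRESENT  — 2 lookups
#3 VA=0x3C09172 (r,user):
  L0 @0x1A[30] → 0x29007  P=1,RW=1,US=1,PS=0
  L1 @0x29[9] → 0x2B003  P=1,RW=1,US=0,PS=0
  ⇒ fault: PROTECTION_VIOLATION  — 2 lookups
#4 VA=0x1A1B8AA (w,kernel):
  L0 @0x1A[13] → 0x2C007  P=1,RW=1,US=1,PS=0
  L1 @0x2C[27] → 0x2E007  P=1,RW=1,US=1,PS=0
  ⇒ phys 0x2E8AA  [2 reads]
#5 VA=0x2018EDE (w,kernel):
  L0 @0x1A[16] → 0x31007  P=1,RW=1,US=1,PS=0
  L1 @0x31[24] → 0x35005  P=1,RW=0,US=1,PS=0
  ⇒ fault: PROTECTION_VIOLATION  — 2 lookups

Access #4 PA: 0x2E8AA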